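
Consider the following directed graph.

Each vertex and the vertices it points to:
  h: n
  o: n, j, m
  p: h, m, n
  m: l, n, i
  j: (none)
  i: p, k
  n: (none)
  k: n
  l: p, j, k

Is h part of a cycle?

h lies on a cycle iff there is a path from h back to itself.
Exploring from h, it never reaches itself; equivalently, its strongly connected component is a singleton.

No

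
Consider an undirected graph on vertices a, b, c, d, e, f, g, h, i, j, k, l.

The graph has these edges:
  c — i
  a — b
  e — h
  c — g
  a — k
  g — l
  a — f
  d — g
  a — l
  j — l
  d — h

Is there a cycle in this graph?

No

DFS, tracking each vertex's parent; an edge to a visited non-parent vertex closes a cycle.
Start from f:
visit f (parent –)
  visit a (parent f)
    visit b (parent a)
      b–a: parent, skip
    visit l (parent a)
      l–a: parent, skip
      visit j (parent l)
        j–l: parent, skip
      visit g (parent l)
        g–l: parent, skip
        visit c (parent g)
          c–g: parent, skip
          visit i (parent c)
            i–c: parent, skip
        visit d (parent g)
          visit h (parent d)
            h–d: parent, skip
            visit e (parent h)
              e–h: parent, skip
          d–g: parent, skip
    visit k (parent a)
      k–a: parent, skip
    a–f: parent, skip
No non-parent visited neighbor found — the graph is a forest.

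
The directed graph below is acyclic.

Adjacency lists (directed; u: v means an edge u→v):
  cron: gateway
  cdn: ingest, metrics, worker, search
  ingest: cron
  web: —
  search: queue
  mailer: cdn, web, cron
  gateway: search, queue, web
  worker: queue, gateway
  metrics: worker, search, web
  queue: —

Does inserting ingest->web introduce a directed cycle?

Adding ingest→web creates a cycle iff web can already reach ingest.
Explore from web: no path reaches ingest. The graph stays acyclic.

No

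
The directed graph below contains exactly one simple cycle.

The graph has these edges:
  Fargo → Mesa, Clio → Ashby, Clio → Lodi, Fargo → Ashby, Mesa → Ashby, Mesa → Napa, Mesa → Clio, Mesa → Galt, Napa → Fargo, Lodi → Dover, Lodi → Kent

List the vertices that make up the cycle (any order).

DFS with gray/black marking from Mesa:
Mesa gray
  Napa gray
    Fargo gray
      Ashby gray
      Ashby black
      Fargo→Mesa: Mesa is gray → back edge
Back edge closes the cycle Mesa → Napa → Fargo → Mesa; its vertices are {Mesa, Napa, Fargo}.

Mesa, Napa, Fargo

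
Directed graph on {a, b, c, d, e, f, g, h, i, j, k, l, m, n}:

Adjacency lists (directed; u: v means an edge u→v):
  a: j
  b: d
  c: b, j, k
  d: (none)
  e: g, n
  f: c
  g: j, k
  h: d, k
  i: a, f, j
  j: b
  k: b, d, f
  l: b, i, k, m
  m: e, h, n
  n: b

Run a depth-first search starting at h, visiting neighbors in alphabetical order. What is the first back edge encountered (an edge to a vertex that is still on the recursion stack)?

c→k

DFS from h (visiting neighbors in alphabetical order); mark gray on enter, black on exit:
h gray
  d gray
  d black
  k gray
    b gray
      b→d: d black — skip
    b black
    k→d: d black — skip
    f gray
      c gray
        c→b: b black — skip
        j gray
          j→b: b black — skip
        j black
        c→k: k is gray → back edge
First back edge: c → k.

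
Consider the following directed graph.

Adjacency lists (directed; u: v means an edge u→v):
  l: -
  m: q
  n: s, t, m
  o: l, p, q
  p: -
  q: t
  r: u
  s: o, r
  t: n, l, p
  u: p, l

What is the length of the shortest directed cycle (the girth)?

2

For each vertex v, BFS finds the shortest path from v back to v.
The shortest such closed walk is t → n → t, length 2.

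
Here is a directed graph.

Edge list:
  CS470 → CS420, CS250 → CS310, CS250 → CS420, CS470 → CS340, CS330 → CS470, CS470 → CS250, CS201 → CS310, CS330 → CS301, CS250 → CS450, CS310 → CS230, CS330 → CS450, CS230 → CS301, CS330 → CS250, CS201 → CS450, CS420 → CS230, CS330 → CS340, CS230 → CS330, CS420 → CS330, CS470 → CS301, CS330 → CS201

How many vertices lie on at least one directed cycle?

7

A vertex is on a directed cycle iff it belongs to a strongly connected component of size ≥ 2 (or has a self-loop).
The vertices on cycles are {CS201, CS230, CS250, CS310, CS330, CS420, CS470} — 7 in total.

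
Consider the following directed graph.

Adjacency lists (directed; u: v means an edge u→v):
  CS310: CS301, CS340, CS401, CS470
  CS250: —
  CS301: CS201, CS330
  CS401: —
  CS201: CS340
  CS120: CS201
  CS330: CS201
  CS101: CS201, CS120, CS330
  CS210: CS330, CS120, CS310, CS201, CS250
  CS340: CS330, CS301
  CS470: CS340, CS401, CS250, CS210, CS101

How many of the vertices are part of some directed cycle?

7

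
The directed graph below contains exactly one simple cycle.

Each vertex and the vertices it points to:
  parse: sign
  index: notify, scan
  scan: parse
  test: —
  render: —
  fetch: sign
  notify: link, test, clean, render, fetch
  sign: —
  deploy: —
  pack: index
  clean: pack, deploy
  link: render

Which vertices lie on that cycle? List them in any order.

pack, clean, index, notify

DFS with gray/black marking from index:
index gray
  notify gray
    link gray
      render gray
      render black
    link black
    test gray
    test black
    clean gray
      pack gray
        pack→index: index is gray → back edge
Back edge closes the cycle index → notify → clean → pack → index; its vertices are {pack, clean, index, notify}.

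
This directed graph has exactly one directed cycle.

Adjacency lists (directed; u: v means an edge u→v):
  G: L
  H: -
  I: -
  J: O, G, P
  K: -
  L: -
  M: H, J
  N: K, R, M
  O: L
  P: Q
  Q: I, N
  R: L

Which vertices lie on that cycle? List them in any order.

DFS with gray/black marking from Q:
Q gray
  I gray
  I black
  N gray
    K gray
    K black
    R gray
      L gray
      L black
    R black
    M gray
      H gray
      H black
      J gray
        O gray
          O→L: L black — skip
        O black
        G gray
          G→L: L black — skip
        G black
        P gray
          P→Q: Q is gray → back edge
Back edge closes the cycle Q → N → M → J → P → Q; its vertices are {J, M, N, P, Q}.

J, M, N, P, Q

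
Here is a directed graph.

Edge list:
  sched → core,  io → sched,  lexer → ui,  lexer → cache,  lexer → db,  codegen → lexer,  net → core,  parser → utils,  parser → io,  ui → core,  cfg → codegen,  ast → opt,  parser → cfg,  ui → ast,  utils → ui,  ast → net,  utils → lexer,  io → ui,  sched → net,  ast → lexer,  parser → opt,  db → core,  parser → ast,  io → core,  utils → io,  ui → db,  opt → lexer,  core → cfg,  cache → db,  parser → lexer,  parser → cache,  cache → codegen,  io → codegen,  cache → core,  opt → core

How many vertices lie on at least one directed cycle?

10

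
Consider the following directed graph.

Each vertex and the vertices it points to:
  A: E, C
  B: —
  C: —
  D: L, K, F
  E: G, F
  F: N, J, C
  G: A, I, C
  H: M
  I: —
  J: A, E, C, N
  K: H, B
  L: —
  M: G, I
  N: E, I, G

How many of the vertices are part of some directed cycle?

6

A vertex is on a directed cycle iff it belongs to a strongly connected component of size ≥ 2 (or has a self-loop).
The vertices on cycles are {A, E, F, G, J, N} — 6 in total.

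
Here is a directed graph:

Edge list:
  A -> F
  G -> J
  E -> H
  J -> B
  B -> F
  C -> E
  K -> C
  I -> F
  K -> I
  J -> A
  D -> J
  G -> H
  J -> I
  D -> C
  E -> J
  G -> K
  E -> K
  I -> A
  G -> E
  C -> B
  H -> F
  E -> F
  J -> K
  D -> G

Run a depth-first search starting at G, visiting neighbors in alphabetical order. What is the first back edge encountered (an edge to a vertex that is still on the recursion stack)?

DFS from G (visiting neighbors in alphabetical order); mark gray on enter, black on exit:
G gray
  E gray
    F gray
    F black
    H gray
      H→F: F black — skip
    H black
    J gray
      A gray
        A→F: F black — skip
      A black
      B gray
        B→F: F black — skip
      B black
      I gray
        I→A: A black — skip
        I→F: F black — skip
      I black
      K gray
        C gray
          C→B: B black — skip
          C→E: E is gray → back edge
First back edge: C → E.

C->E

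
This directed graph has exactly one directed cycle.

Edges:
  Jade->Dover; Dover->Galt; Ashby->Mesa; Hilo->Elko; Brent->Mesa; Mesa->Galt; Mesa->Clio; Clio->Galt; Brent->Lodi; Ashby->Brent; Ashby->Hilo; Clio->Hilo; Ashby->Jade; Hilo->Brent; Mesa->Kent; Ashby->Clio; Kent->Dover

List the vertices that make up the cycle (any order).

Clio, Hilo, Mesa, Brent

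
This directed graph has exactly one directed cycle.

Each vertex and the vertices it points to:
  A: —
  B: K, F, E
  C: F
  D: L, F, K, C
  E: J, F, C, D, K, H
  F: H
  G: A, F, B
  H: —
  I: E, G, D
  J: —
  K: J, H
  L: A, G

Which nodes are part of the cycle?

DFS with gray/black marking from D:
D gray
  L gray
    A gray
    A black
    G gray
      G→A: A black — skip
      F gray
        H gray
        H black
      F black
      B gray
        K gray
          J gray
          J black
          K→H: H black — skip
        K black
        B→F: F black — skip
        E gray
          E→J: J black — skip
          E→F: F black — skip
          C gray
            C→F: F black — skip
          C black
          E→D: D is gray → back edge
Back edge closes the cycle D → L → G → B → E → D; its vertices are {B, D, E, G, L}.

B, D, E, G, L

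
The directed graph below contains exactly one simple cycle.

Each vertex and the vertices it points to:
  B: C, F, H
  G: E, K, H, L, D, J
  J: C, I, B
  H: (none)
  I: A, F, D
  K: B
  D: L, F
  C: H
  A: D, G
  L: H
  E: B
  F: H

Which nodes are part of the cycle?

A, G, I, J

DFS with gray/black marking from A:
A gray
  D gray
    L gray
      H gray
      H black
    L black
    F gray
      F→H: H black — skip
    F black
  D black
  G gray
    E gray
      B gray
        C gray
          C→H: H black — skip
        C black
        B→F: F black — skip
        B→H: H black — skip
      B black
    E black
    K gray
      K→B: B black — skip
    K black
    G→H: H black — skip
    G→L: L black — skip
    G→D: D black — skip
    J gray
      J→C: C black — skip
      I gray
        I→A: A is gray → back edge
Back edge closes the cycle A → G → J → I → A; its vertices are {A, G, I, J}.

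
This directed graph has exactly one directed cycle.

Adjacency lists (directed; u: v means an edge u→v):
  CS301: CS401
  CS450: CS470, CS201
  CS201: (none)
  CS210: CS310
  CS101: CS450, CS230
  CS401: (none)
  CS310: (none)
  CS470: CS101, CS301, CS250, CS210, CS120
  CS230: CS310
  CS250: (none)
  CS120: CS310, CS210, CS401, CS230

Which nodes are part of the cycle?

DFS with gray/black marking from CS470:
CS470 gray
  CS101 gray
    CS450 gray
      CS450→CS470: CS470 is gray → back edge
Back edge closes the cycle CS470 → CS101 → CS450 → CS470; its vertices are {CS101, CS450, CS470}.

CS101, CS450, CS470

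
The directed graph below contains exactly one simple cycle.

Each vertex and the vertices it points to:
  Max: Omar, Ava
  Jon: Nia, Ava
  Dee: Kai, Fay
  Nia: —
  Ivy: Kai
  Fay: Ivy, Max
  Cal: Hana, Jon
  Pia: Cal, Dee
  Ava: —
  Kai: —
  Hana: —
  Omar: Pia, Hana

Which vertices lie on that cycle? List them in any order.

Dee, Fay, Max, Pia, Omar

DFS with gray/black marking from Pia:
Pia gray
  Cal gray
    Hana gray
    Hana black
    Jon gray
      Nia gray
      Nia black
      Ava gray
      Ava black
    Jon black
  Cal black
  Dee gray
    Kai gray
    Kai black
    Fay gray
      Ivy gray
        Ivy→Kai: Kai black — skip
      Ivy black
      Max gray
        Omar gray
          Omar→Pia: Pia is gray → back edge
Back edge closes the cycle Pia → Dee → Fay → Max → Omar → Pia; its vertices are {Dee, Fay, Max, Pia, Omar}.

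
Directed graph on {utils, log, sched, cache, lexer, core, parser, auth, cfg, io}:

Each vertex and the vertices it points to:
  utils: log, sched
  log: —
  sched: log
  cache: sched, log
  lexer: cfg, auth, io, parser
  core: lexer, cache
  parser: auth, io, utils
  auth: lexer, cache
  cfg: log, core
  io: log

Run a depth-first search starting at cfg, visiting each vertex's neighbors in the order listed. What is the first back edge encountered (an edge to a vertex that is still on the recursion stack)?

DFS from cfg (visiting each vertex's neighbors in the order listed); mark gray on enter, black on exit:
cfg gray
  log gray
  log black
  core gray
    lexer gray
      lexer→cfg: cfg is gray → back edge
First back edge: lexer → cfg.

lexer→cfg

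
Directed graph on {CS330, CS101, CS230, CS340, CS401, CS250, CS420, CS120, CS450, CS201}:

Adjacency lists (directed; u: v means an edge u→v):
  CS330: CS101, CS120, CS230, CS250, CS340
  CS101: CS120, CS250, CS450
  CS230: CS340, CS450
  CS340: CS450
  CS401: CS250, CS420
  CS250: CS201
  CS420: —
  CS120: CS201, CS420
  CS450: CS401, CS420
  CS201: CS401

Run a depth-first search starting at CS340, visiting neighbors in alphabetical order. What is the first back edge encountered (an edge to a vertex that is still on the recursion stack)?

CS201→CS401

DFS from CS340 (visiting neighbors in alphabetical order); mark gray on enter, black on exit:
CS340 gray
  CS450 gray
    CS401 gray
      CS250 gray
        CS201 gray
          CS201→CS401: CS401 is gray → back edge
First back edge: CS201 → CS401.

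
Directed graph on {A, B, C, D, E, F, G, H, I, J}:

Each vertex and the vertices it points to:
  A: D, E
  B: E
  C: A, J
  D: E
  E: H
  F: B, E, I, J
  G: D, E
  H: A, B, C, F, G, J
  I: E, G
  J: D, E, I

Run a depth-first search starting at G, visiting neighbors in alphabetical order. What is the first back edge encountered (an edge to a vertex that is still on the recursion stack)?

DFS from G (visiting neighbors in alphabetical order); mark gray on enter, black on exit:
G gray
  D gray
    E gray
      H gray
        A gray
          A→D: D is gray → back edge
First back edge: A → D.

A→D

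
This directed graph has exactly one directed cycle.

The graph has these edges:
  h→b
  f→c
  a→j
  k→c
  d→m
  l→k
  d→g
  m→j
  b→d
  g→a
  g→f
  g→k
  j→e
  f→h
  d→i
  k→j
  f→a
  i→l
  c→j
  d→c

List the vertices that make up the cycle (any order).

b, d, f, g, h

DFS with gray/black marking from d:
d gray
  g gray
    f gray
      h gray
        b gray
          b→d: d is gray → back edge
Back edge closes the cycle d → g → f → h → b → d; its vertices are {b, d, f, g, h}.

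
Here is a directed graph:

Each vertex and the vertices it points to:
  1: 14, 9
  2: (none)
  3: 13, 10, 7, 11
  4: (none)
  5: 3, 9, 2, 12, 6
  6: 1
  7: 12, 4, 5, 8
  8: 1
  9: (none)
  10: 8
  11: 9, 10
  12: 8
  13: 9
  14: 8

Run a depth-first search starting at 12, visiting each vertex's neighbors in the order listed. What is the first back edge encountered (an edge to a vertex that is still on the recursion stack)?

14→8

DFS from 12 (visiting each vertex's neighbors in the order listed); mark gray on enter, black on exit:
12 gray
  8 gray
    1 gray
      14 gray
        14→8: 8 is gray → back edge
First back edge: 14 → 8.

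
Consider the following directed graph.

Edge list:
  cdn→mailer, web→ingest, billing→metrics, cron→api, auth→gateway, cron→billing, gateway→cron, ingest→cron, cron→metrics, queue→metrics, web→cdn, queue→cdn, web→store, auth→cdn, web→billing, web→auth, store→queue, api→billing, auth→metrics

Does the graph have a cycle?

DFS with white/gray/black marking, starting from ingest:
ingest gray
  cron gray
    metrics gray
    metrics black
    api gray
      billing gray
        billing→metrics: metrics black — skip
      billing black
    api black
    cron→billing: billing black — skip
  cron black
ingest black
queue gray
  cdn gray
    mailer gray
    mailer black
  cdn black
  queue→metrics: metrics black — skip
queue black
auth gray
  auth→metrics: metrics black — skip
  gateway gray
    gateway→cron: cron black — skip
  gateway black
  auth→cdn: cdn black — skip
auth black
store gray
  store→queue: queue black — skip
store black
web gray
  web→auth: auth black — skip
  web→store: store black — skip
  web→ingest: ingest black — skip
  web→billing: billing black — skip
  web→cdn: cdn black — skip
web black
Every edge goes to a white or black vertex — no back edge, so the graph is acyclic.

No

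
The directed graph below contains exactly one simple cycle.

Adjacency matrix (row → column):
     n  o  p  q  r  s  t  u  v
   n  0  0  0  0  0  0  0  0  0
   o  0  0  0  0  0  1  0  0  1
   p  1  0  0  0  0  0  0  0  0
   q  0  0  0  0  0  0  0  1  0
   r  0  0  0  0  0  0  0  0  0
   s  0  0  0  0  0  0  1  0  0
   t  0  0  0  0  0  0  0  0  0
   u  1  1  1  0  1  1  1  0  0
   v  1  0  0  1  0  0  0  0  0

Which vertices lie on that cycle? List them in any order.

o, q, u, v

DFS with gray/black marking from u:
u gray
  s gray
    t gray
    t black
  s black
  n gray
  n black
  r gray
  r black
  p gray
    p→n: n black — skip
  p black
  o gray
    v gray
      q gray
        q→u: u is gray → back edge
Back edge closes the cycle u → o → v → q → u; its vertices are {o, q, u, v}.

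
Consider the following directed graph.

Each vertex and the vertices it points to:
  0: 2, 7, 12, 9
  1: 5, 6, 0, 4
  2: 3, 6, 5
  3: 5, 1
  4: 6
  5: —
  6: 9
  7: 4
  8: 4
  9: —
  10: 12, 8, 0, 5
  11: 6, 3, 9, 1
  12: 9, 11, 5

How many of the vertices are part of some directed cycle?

6

A vertex is on a directed cycle iff it belongs to a strongly connected component of size ≥ 2 (or has a self-loop).
The vertices on cycles are {0, 1, 2, 3, 11, 12} — 6 in total.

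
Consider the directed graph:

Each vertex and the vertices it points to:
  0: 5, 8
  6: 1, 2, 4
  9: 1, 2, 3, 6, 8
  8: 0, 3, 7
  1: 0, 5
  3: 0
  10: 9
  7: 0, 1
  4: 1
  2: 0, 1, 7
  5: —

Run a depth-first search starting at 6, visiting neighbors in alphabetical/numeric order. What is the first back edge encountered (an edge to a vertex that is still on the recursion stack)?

8→0

DFS from 6 (visiting neighbors in alphabetical/numeric order); mark gray on enter, black on exit:
6 gray
  1 gray
    0 gray
      5 gray
      5 black
      8 gray
        8→0: 0 is gray → back edge
First back edge: 8 → 0.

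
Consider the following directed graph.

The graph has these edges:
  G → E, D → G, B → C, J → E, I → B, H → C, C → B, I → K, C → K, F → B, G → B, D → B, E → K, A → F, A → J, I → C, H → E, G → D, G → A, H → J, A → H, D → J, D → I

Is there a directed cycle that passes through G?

G is on a cycle iff G can reach itself via ≥1 edge.
G → D → G — yes.

Yes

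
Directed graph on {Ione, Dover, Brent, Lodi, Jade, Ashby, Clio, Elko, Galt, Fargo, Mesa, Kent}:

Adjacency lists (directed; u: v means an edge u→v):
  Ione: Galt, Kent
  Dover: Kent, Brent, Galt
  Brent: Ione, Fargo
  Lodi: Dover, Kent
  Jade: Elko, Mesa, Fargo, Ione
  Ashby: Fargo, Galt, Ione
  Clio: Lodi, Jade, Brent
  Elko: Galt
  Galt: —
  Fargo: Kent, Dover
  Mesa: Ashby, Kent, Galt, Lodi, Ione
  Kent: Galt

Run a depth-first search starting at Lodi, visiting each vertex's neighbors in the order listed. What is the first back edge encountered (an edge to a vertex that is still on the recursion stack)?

DFS from Lodi (visiting each vertex's neighbors in the order listed); mark gray on enter, black on exit:
Lodi gray
  Dover gray
    Kent gray
      Galt gray
      Galt black
    Kent black
    Brent gray
      Ione gray
        Ione→Galt: Galt black — skip
        Ione→Kent: Kent black — skip
      Ione black
      Fargo gray
        Fargo→Kent: Kent black — skip
        Fargo→Dover: Dover is gray → back edge
First back edge: Fargo → Dover.

Fargo->Dover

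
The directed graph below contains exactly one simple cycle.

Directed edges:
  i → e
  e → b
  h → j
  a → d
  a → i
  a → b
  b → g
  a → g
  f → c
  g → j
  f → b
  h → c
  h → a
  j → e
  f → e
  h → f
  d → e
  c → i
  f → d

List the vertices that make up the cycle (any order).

b, e, g, j

DFS with gray/black marking from b:
b gray
  g gray
    j gray
      e gray
        e→b: b is gray → back edge
Back edge closes the cycle b → g → j → e → b; its vertices are {b, e, g, j}.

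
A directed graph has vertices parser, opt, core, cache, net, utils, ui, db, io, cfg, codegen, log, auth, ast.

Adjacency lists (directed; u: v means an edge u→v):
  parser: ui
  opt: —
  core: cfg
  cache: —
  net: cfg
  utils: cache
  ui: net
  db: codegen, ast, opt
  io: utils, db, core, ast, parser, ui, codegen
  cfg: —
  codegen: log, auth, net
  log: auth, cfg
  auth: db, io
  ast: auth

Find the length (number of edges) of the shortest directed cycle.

For each vertex v, BFS finds the shortest path from v back to v.
The shortest such closed walk is io → codegen → auth → io, length 3.

3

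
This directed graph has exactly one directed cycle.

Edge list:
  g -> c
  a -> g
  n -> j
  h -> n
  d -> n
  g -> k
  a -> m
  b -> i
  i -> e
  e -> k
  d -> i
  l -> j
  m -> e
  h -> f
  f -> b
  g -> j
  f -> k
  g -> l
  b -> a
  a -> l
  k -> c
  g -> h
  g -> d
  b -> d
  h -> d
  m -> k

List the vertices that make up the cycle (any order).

a, b, f, g, h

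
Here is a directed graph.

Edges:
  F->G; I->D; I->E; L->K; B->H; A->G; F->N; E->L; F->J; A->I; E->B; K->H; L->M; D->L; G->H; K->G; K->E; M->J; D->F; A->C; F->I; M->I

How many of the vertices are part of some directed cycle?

7

A vertex is on a directed cycle iff it belongs to a strongly connected component of size ≥ 2 (or has a self-loop).
The vertices on cycles are {D, E, F, I, K, L, M} — 7 in total.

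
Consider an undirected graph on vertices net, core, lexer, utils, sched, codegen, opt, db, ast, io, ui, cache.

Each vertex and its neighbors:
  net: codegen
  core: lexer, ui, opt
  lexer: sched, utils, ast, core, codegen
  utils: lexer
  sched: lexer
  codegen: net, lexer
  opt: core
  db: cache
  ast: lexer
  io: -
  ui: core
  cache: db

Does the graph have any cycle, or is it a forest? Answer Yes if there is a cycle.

No

DFS, tracking each vertex's parent; an edge to a visited non-parent vertex closes a cycle.
Start from io:
visit io (parent –)
visit net (parent –)
  visit codegen (parent net)
    codegen–net: parent, skip
    visit lexer (parent codegen)
      visit sched (parent lexer)
        sched–lexer: parent, skip
      visit utils (parent lexer)
        utils–lexer: parent, skip
      visit ast (parent lexer)
        ast–lexer: parent, skip
      visit core (parent lexer)
        core–lexer: parent, skip
        visit ui (parent core)
          ui–core: parent, skip
        visit opt (parent core)
          opt–core: parent, skip
      lexer–codegen: parent, skip
visit db (parent –)
  visit cache (parent db)
    cache–db: parent, skip
No non-parent visited neighbor found — the graph is a forest.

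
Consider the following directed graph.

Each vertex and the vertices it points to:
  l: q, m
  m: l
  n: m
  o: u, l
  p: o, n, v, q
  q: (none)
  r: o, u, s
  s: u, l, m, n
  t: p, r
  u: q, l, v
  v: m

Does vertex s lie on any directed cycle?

s lies on a cycle iff there is a path from s back to itself.
Exploring from s, it never reaches itself; equivalently, its strongly connected component is a singleton.

No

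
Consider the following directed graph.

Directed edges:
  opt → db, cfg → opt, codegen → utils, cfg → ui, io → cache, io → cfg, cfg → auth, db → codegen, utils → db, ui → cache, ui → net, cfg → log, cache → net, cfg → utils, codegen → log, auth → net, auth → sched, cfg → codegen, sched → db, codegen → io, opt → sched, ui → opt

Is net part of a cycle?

No

net lies on a cycle iff there is a path from net back to itself.
Exploring from net, it never reaches itself; equivalently, its strongly connected component is a singleton.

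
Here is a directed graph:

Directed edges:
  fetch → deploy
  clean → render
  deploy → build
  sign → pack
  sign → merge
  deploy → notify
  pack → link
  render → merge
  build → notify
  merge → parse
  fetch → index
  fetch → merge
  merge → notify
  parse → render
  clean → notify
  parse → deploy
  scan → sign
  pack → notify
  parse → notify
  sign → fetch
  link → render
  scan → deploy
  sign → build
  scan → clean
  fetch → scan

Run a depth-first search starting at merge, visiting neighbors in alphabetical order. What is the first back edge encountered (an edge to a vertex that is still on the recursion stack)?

render->merge

DFS from merge (visiting neighbors in alphabetical order); mark gray on enter, black on exit:
merge gray
  notify gray
  notify black
  parse gray
    deploy gray
      build gray
        build→notify: notify black — skip
      build black
      deploy→notify: notify black — skip
    deploy black
    parse→notify: notify black — skip
    render gray
      render→merge: merge is gray → back edge
First back edge: render → merge.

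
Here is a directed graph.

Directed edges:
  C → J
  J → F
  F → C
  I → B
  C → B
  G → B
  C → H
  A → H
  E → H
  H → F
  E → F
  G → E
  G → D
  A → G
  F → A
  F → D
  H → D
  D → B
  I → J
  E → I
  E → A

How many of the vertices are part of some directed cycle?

A vertex is on a directed cycle iff it belongs to a strongly connected component of size ≥ 2 (or has a self-loop).
The vertices on cycles are {A, C, E, F, G, H, I, J} — 8 in total.

8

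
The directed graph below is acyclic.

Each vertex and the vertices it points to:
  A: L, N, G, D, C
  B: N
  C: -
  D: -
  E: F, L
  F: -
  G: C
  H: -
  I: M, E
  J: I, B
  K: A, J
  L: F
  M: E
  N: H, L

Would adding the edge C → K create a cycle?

Adding C→K creates a cycle iff K can already reach C.
Path from K: K → A → C.
So K → … → C → K is a cycle.

Yes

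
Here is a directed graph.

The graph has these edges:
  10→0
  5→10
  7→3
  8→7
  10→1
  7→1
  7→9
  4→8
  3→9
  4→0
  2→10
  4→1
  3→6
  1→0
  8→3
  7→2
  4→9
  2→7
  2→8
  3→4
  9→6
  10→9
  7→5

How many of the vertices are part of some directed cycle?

5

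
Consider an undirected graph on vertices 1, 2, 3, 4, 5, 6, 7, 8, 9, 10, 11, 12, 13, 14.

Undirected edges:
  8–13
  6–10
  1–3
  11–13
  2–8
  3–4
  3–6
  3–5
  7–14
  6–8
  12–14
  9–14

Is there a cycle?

No

DFS, tracking each vertex's parent; an edge to a visited non-parent vertex closes a cycle.
Start from 9:
visit 9 (parent –)
  visit 14 (parent 9)
    visit 7 (parent 14)
      7–14: parent, skip
    visit 12 (parent 14)
      12–14: parent, skip
    14–9: parent, skip
visit 1 (parent –)
  visit 3 (parent 1)
    visit 6 (parent 3)
      visit 8 (parent 6)
        8–6: parent, skip
        visit 13 (parent 8)
          13–8: parent, skip
          visit 11 (parent 13)
            11–13: parent, skip
        visit 2 (parent 8)
          2–8: parent, skip
      visit 10 (parent 6)
        10–6: parent, skip
      6–3: parent, skip
    visit 4 (parent 3)
      4–3: parent, skip
    3–1: parent, skip
    visit 5 (parent 3)
      5–3: parent, skip
No non-parent visited neighbor found — the graph is a forest.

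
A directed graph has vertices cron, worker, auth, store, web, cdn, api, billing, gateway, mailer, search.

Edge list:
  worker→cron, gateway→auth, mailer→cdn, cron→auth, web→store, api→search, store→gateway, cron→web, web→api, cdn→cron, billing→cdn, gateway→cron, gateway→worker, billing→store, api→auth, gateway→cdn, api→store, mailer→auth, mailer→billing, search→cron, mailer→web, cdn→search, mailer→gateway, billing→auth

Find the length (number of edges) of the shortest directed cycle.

For each vertex v, BFS finds the shortest path from v back to v.
The shortest such closed walk is web → api → search → cron → web, length 4.

4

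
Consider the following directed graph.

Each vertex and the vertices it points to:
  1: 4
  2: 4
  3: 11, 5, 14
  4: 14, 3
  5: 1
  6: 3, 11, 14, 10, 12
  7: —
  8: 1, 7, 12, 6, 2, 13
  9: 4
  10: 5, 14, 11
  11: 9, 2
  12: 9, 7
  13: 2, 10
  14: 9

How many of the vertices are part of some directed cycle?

A vertex is on a directed cycle iff it belongs to a strongly connected component of size ≥ 2 (or has a self-loop).
The vertices on cycles are {1, 2, 3, 4, 5, 9, 11, 14} — 8 in total.

8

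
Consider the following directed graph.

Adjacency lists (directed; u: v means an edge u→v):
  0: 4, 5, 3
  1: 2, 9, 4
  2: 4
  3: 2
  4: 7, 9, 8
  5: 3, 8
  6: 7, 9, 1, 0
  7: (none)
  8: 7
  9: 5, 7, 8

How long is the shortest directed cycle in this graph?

5

For each vertex v, BFS finds the shortest path from v back to v.
The shortest such closed walk is 5 → 3 → 2 → 4 → 9 → 5, length 5.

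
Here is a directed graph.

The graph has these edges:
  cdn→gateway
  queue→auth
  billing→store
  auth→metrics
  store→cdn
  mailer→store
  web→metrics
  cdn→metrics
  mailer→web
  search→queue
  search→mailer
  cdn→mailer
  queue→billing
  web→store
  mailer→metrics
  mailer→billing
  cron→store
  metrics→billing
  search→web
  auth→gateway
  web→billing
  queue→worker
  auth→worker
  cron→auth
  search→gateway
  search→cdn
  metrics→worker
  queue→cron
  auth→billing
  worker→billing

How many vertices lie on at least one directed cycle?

7

A vertex is on a directed cycle iff it belongs to a strongly connected component of size ≥ 2 (or has a self-loop).
The vertices on cycles are {cdn, web, store, mailer, worker, billing, metrics} — 7 in total.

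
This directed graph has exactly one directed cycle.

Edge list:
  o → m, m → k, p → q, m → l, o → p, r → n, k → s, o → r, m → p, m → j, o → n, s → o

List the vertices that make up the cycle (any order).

DFS with gray/black marking from o:
o gray
  p gray
    q gray
    q black
  p black
  m gray
    l gray
    l black
    k gray
      s gray
        s→o: o is gray → back edge
Back edge closes the cycle o → m → k → s → o; its vertices are {k, m, o, s}.

k, m, o, s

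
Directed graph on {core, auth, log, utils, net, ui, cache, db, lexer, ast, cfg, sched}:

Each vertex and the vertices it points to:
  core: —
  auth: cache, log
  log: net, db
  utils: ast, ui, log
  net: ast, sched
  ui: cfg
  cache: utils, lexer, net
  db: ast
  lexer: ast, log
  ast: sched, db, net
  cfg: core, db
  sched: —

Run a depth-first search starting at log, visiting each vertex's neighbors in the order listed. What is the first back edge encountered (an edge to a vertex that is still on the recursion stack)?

DFS from log (visiting each vertex's neighbors in the order listed); mark gray on enter, black on exit:
log gray
  net gray
    ast gray
      sched gray
      sched black
      db gray
        db→ast: ast is gray → back edge
First back edge: db → ast.

db→ast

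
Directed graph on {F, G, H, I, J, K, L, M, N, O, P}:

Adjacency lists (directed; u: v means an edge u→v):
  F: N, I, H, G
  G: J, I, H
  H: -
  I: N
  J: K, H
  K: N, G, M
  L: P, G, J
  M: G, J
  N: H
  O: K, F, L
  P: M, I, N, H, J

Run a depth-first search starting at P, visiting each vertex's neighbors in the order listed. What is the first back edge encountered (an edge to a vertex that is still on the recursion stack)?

K→G

DFS from P (visiting each vertex's neighbors in the order listed); mark gray on enter, black on exit:
P gray
  M gray
    G gray
      J gray
        K gray
          N gray
            H gray
            H black
          N black
          K→G: G is gray → back edge
First back edge: K → G.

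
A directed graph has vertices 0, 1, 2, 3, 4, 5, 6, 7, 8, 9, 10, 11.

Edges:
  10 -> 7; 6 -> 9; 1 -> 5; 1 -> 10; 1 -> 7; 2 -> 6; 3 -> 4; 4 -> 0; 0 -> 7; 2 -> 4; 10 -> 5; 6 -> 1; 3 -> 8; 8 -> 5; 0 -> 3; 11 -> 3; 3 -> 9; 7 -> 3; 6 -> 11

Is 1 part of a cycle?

No

1 lies on a cycle iff there is a path from 1 back to itself.
Exploring from 1, it never reaches itself; equivalently, its strongly connected component is a singleton.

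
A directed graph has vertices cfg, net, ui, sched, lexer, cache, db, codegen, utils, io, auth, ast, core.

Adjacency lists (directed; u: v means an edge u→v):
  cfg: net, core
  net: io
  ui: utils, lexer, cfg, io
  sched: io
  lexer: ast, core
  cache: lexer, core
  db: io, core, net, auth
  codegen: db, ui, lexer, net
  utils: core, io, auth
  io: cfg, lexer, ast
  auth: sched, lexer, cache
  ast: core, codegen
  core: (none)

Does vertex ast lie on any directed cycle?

Yes

ast is on a cycle iff ast can reach itself via ≥1 edge.
ast → codegen → lexer → ast — yes.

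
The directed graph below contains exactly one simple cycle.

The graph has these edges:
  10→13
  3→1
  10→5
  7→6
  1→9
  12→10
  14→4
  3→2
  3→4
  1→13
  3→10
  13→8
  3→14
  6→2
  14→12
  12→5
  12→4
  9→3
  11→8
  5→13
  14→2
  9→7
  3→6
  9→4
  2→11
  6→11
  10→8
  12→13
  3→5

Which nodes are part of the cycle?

1, 3, 9

DFS with gray/black marking from 9:
9 gray
  7 gray
    6 gray
      2 gray
        11 gray
          8 gray
          8 black
        11 black
      2 black
      6→11: 11 black — skip
    6 black
  7 black
  3 gray
    5 gray
      13 gray
        13→8: 8 black — skip
      13 black
    5 black
    3→6: 6 black — skip
    10 gray
      10→8: 8 black — skip
      10→5: 5 black — skip
      10→13: 13 black — skip
    10 black
    1 gray
      1→9: 9 is gray → back edge
Back edge closes the cycle 9 → 3 → 1 → 9; its vertices are {1, 3, 9}.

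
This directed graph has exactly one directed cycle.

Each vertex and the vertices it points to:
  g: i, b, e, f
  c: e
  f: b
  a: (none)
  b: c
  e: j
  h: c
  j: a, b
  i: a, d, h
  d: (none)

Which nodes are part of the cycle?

DFS with gray/black marking from e:
e gray
  j gray
    a gray
    a black
    b gray
      c gray
        c→e: e is gray → back edge
Back edge closes the cycle e → j → b → c → e; its vertices are {b, c, e, j}.

b, c, e, j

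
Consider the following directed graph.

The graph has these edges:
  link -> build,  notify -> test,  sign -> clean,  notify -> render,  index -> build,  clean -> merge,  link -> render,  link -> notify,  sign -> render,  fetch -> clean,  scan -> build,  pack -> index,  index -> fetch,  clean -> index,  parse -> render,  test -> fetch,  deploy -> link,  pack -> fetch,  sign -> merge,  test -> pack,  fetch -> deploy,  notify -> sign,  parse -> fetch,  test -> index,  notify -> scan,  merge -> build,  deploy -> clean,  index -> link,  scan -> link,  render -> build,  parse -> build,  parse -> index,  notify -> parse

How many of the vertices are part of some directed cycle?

11

A vertex is on a directed cycle iff it belongs to a strongly connected component of size ≥ 2 (or has a self-loop).
The vertices on cycles are {link, pack, scan, sign, test, clean, fetch, index, parse, deploy, notify} — 11 in total.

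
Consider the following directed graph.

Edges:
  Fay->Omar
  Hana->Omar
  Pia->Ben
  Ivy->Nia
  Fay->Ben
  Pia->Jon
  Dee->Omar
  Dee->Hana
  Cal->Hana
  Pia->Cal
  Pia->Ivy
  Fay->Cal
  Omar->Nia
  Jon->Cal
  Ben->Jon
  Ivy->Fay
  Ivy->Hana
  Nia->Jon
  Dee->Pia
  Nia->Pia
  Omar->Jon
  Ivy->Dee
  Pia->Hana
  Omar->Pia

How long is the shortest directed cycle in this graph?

3

For each vertex v, BFS finds the shortest path from v back to v.
The shortest such closed walk is Ivy → Dee → Pia → Ivy, length 3.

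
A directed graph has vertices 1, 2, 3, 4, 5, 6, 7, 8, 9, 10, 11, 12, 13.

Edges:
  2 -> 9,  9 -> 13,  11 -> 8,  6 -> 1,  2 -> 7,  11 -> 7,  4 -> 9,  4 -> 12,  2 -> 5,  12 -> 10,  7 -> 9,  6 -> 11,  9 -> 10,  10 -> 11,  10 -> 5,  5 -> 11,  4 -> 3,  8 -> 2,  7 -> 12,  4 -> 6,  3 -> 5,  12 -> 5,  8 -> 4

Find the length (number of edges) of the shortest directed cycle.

4

For each vertex v, BFS finds the shortest path from v back to v.
The shortest such closed walk is 8 → 4 → 6 → 11 → 8, length 4.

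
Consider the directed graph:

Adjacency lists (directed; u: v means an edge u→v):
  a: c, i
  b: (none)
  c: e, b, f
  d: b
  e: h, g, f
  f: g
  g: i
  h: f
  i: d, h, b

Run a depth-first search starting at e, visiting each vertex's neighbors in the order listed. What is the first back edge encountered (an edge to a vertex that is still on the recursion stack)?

DFS from e (visiting each vertex's neighbors in the order listed); mark gray on enter, black on exit:
e gray
  h gray
    f gray
      g gray
        i gray
          d gray
            b gray
            b black
          d black
          i→h: h is gray → back edge
First back edge: i → h.

i→h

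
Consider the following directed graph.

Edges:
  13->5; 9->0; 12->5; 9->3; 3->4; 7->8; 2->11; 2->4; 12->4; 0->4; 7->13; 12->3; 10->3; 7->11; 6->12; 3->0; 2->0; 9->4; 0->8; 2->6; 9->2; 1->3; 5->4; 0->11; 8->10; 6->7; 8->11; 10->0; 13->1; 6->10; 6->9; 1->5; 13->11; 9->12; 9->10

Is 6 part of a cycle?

Yes

6 is on a cycle iff 6 can reach itself via ≥1 edge.
6 → 9 → 2 → 6 — yes.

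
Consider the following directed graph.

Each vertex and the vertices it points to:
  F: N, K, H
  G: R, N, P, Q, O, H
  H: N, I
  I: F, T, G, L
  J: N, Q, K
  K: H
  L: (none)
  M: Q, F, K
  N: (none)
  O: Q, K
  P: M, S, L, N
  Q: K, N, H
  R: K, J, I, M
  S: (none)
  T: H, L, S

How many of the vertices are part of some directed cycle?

12

A vertex is on a directed cycle iff it belongs to a strongly connected component of size ≥ 2 (or has a self-loop).
The vertices on cycles are {F, G, H, I, J, K, M, O, P, Q, R, T} — 12 in total.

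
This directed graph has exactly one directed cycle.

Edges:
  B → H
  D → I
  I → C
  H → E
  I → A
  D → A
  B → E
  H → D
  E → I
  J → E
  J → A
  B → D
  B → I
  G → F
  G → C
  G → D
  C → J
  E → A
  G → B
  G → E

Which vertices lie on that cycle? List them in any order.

DFS with gray/black marking from C:
C gray
  J gray
    A gray
    A black
    E gray
      I gray
        I→A: A black — skip
        I→C: C is gray → back edge
Back edge closes the cycle C → J → E → I → C; its vertices are {C, E, I, J}.

C, E, I, J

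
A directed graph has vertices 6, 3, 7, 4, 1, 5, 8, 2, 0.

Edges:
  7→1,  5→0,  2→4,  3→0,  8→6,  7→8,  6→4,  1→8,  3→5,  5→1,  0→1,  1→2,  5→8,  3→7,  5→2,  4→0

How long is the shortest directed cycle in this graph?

For each vertex v, BFS finds the shortest path from v back to v.
The shortest such closed walk is 0 → 1 → 2 → 4 → 0, length 4.

4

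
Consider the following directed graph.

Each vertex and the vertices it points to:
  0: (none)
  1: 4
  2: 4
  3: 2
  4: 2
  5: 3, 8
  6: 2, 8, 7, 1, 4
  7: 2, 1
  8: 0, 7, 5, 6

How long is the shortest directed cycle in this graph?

2

For each vertex v, BFS finds the shortest path from v back to v.
The shortest such closed walk is 8 → 6 → 8, length 2.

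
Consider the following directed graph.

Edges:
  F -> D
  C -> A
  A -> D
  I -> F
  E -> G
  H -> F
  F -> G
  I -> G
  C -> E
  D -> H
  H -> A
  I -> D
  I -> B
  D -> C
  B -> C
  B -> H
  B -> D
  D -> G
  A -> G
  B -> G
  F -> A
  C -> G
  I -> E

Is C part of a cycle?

Yes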